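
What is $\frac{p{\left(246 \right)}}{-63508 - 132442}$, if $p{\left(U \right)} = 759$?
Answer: $- \frac{759}{195950} \approx -0.0038734$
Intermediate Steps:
$\frac{p{\left(246 \right)}}{-63508 - 132442} = \frac{759}{-63508 - 132442} = \frac{759}{-195950} = 759 \left(- \frac{1}{195950}\right) = - \frac{759}{195950}$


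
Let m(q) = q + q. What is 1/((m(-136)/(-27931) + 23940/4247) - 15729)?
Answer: -225091/3539185327 ≈ -6.3600e-5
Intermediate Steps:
m(q) = 2*q
1/((m(-136)/(-27931) + 23940/4247) - 15729) = 1/(((2*(-136))/(-27931) + 23940/4247) - 15729) = 1/((-272*(-1/27931) + 23940*(1/4247)) - 15729) = 1/((16/1643 + 23940/4247) - 15729) = 1/(1271012/225091 - 15729) = 1/(-3539185327/225091) = -225091/3539185327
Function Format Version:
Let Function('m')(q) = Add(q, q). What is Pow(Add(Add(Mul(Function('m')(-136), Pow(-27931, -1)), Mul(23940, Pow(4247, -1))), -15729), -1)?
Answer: Rational(-225091, 3539185327) ≈ -6.3600e-5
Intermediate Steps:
Function('m')(q) = Mul(2, q)
Pow(Add(Add(Mul(Function('m')(-136), Pow(-27931, -1)), Mul(23940, Pow(4247, -1))), -15729), -1) = Pow(Add(Add(Mul(Mul(2, -136), Pow(-27931, -1)), Mul(23940, Pow(4247, -1))), -15729), -1) = Pow(Add(Add(Mul(-272, Rational(-1, 27931)), Mul(23940, Rational(1, 4247))), -15729), -1) = Pow(Add(Add(Rational(16, 1643), Rational(23940, 4247)), -15729), -1) = Pow(Add(Rational(1271012, 225091), -15729), -1) = Pow(Rational(-3539185327, 225091), -1) = Rational(-225091, 3539185327)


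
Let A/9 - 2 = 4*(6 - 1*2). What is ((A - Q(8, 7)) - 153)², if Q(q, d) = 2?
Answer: 49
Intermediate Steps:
A = 162 (A = 18 + 9*(4*(6 - 1*2)) = 18 + 9*(4*(6 - 2)) = 18 + 9*(4*4) = 18 + 9*16 = 18 + 144 = 162)
((A - Q(8, 7)) - 153)² = ((162 - 1*2) - 153)² = ((162 - 2) - 153)² = (160 - 153)² = 7² = 49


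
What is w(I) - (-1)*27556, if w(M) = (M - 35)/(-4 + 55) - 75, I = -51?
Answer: 1401445/51 ≈ 27479.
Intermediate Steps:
w(M) = -3860/51 + M/51 (w(M) = (-35 + M)/51 - 75 = (-35 + M)*(1/51) - 75 = (-35/51 + M/51) - 75 = -3860/51 + M/51)
w(I) - (-1)*27556 = (-3860/51 + (1/51)*(-51)) - (-1)*27556 = (-3860/51 - 1) - 1*(-27556) = -3911/51 + 27556 = 1401445/51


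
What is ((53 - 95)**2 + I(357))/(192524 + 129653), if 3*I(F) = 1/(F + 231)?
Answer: 3111697/568320228 ≈ 0.0054753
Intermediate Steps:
I(F) = 1/(3*(231 + F)) (I(F) = 1/(3*(F + 231)) = 1/(3*(231 + F)))
((53 - 95)**2 + I(357))/(192524 + 129653) = ((53 - 95)**2 + 1/(3*(231 + 357)))/(192524 + 129653) = ((-42)**2 + (1/3)/588)/322177 = (1764 + (1/3)*(1/588))*(1/322177) = (1764 + 1/1764)*(1/322177) = (3111697/1764)*(1/322177) = 3111697/568320228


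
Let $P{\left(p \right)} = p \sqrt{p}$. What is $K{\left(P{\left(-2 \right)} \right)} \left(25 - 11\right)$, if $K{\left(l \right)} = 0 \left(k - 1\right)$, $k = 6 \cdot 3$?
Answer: $0$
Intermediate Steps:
$P{\left(p \right)} = p^{\frac{3}{2}}$
$k = 18$
$K{\left(l \right)} = 0$ ($K{\left(l \right)} = 0 \left(18 - 1\right) = 0 \cdot 17 = 0$)
$K{\left(P{\left(-2 \right)} \right)} \left(25 - 11\right) = 0 \left(25 - 11\right) = 0 \cdot 14 = 0$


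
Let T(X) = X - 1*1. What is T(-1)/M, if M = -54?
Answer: 1/27 ≈ 0.037037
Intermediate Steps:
T(X) = -1 + X (T(X) = X - 1 = -1 + X)
T(-1)/M = (-1 - 1)/(-54) = -2*(-1/54) = 1/27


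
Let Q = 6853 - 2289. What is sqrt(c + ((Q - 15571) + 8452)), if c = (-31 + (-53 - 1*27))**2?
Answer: sqrt(9766) ≈ 98.823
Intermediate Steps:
Q = 4564
c = 12321 (c = (-31 + (-53 - 27))**2 = (-31 - 80)**2 = (-111)**2 = 12321)
sqrt(c + ((Q - 15571) + 8452)) = sqrt(12321 + ((4564 - 15571) + 8452)) = sqrt(12321 + (-11007 + 8452)) = sqrt(12321 - 2555) = sqrt(9766)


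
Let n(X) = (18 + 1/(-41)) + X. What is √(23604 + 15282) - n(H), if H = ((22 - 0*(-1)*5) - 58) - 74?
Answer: 3773/41 + √38886 ≈ 289.22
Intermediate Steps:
H = -110 (H = ((22 - 0*5) - 58) - 74 = ((22 - 1*0) - 58) - 74 = ((22 + 0) - 58) - 74 = (22 - 58) - 74 = -36 - 74 = -110)
n(X) = 737/41 + X (n(X) = (18 - 1/41) + X = 737/41 + X)
√(23604 + 15282) - n(H) = √(23604 + 15282) - (737/41 - 110) = √38886 - 1*(-3773/41) = √38886 + 3773/41 = 3773/41 + √38886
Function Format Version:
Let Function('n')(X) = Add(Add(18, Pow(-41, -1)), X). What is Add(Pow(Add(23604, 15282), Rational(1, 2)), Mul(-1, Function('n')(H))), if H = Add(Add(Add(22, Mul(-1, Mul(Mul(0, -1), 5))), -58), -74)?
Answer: Add(Rational(3773, 41), Pow(38886, Rational(1, 2))) ≈ 289.22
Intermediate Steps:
H = -110 (H = Add(Add(Add(22, Mul(-1, Mul(0, 5))), -58), -74) = Add(Add(Add(22, Mul(-1, 0)), -58), -74) = Add(Add(Add(22, 0), -58), -74) = Add(Add(22, -58), -74) = Add(-36, -74) = -110)
Function('n')(X) = Add(Rational(737, 41), X) (Function('n')(X) = Add(Add(18, Rational(-1, 41)), X) = Add(Rational(737, 41), X))
Add(Pow(Add(23604, 15282), Rational(1, 2)), Mul(-1, Function('n')(H))) = Add(Pow(Add(23604, 15282), Rational(1, 2)), Mul(-1, Add(Rational(737, 41), -110))) = Add(Pow(38886, Rational(1, 2)), Mul(-1, Rational(-3773, 41))) = Add(Pow(38886, Rational(1, 2)), Rational(3773, 41)) = Add(Rational(3773, 41), Pow(38886, Rational(1, 2)))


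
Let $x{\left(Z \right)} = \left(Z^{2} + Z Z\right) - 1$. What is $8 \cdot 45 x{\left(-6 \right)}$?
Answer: $25560$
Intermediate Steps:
$x{\left(Z \right)} = -1 + 2 Z^{2}$ ($x{\left(Z \right)} = \left(Z^{2} + Z^{2}\right) - 1 = 2 Z^{2} - 1 = -1 + 2 Z^{2}$)
$8 \cdot 45 x{\left(-6 \right)} = 8 \cdot 45 \left(-1 + 2 \left(-6\right)^{2}\right) = 360 \left(-1 + 2 \cdot 36\right) = 360 \left(-1 + 72\right) = 360 \cdot 71 = 25560$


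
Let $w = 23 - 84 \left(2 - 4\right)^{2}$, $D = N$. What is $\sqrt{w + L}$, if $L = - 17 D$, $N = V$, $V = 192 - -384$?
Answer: $i \sqrt{10105} \approx 100.52 i$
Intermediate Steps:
$V = 576$ ($V = 192 + 384 = 576$)
$N = 576$
$D = 576$
$L = -9792$ ($L = \left(-17\right) 576 = -9792$)
$w = -313$ ($w = 23 - 84 \left(-2\right)^{2} = 23 - 336 = -313$)
$\sqrt{w + L} = \sqrt{-313 - 9792} = \sqrt{-10105} = i \sqrt{10105}$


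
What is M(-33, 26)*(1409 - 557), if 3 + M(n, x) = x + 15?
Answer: 32376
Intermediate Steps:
M(n, x) = 12 + x (M(n, x) = -3 + (x + 15) = -3 + (15 + x) = 12 + x)
M(-33, 26)*(1409 - 557) = (12 + 26)*(1409 - 557) = 38*852 = 32376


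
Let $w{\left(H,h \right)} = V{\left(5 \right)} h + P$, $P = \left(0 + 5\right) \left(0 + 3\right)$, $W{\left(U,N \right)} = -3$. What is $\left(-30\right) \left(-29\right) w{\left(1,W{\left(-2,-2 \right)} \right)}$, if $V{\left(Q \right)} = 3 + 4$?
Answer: $-5220$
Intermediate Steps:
$V{\left(Q \right)} = 7$
$P = 15$ ($P = 5 \cdot 3 = 15$)
$w{\left(H,h \right)} = 15 + 7 h$ ($w{\left(H,h \right)} = 7 h + 15 = 15 + 7 h$)
$\left(-30\right) \left(-29\right) w{\left(1,W{\left(-2,-2 \right)} \right)} = \left(-30\right) \left(-29\right) \left(15 + 7 \left(-3\right)\right) = 870 \left(15 - 21\right) = 870 \left(-6\right) = -5220$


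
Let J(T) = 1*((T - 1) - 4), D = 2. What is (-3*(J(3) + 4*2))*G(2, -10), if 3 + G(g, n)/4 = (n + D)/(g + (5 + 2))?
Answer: 280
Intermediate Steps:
J(T) = -5 + T (J(T) = 1*((-1 + T) - 4) = 1*(-5 + T) = -5 + T)
G(g, n) = -12 + 4*(2 + n)/(7 + g) (G(g, n) = -12 + 4*((n + 2)/(g + (5 + 2))) = -12 + 4*((2 + n)/(g + 7)) = -12 + 4*((2 + n)/(7 + g)) = -12 + 4*(2 + n)/(7 + g))
(-3*(J(3) + 4*2))*G(2, -10) = (-3*((-5 + 3) + 4*2))*(4*(-19 - 10 - 3*2)/(7 + 2)) = (-3*(-2 + 8))*(4*(-19 - 10 - 6)/9) = (-3*6)*(4*(1/9)*(-35)) = -18*(-140/9) = 280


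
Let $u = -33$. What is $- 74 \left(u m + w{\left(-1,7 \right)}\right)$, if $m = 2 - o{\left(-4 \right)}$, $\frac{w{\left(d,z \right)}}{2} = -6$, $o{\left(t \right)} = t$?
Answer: $15540$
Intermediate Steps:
$w{\left(d,z \right)} = -12$ ($w{\left(d,z \right)} = 2 \left(-6\right) = -12$)
$m = 6$ ($m = 2 - -4 = 2 + 4 = 6$)
$- 74 \left(u m + w{\left(-1,7 \right)}\right) = - 74 \left(\left(-33\right) 6 - 12\right) = - 74 \left(-198 - 12\right) = \left(-74\right) \left(-210\right) = 15540$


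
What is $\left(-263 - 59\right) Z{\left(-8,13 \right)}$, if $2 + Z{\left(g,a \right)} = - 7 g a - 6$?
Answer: $-231840$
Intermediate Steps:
$Z{\left(g,a \right)} = -8 - 7 a g$ ($Z{\left(g,a \right)} = -2 + \left(- 7 g a - 6\right) = -2 - \left(6 + 7 a g\right) = -8 - 7 a g$)
$\left(-263 - 59\right) Z{\left(-8,13 \right)} = \left(-263 - 59\right) \left(-8 - 91 \left(-8\right)\right) = - 322 \left(-8 + 728\right) = \left(-322\right) 720 = -231840$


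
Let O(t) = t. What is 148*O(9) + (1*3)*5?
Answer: 1347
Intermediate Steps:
148*O(9) + (1*3)*5 = 148*9 + (1*3)*5 = 1332 + 3*5 = 1332 + 15 = 1347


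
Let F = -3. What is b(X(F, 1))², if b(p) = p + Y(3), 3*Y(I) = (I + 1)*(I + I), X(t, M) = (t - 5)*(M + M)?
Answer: 64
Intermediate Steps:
X(t, M) = 2*M*(-5 + t) (X(t, M) = (-5 + t)*(2*M) = 2*M*(-5 + t))
Y(I) = 2*I*(1 + I)/3 (Y(I) = ((I + 1)*(I + I))/3 = ((1 + I)*(2*I))/3 = (2*I*(1 + I))/3 = 2*I*(1 + I)/3)
b(p) = 8 + p (b(p) = p + (⅔)*3*(1 + 3) = p + (⅔)*3*4 = p + 8 = 8 + p)
b(X(F, 1))² = (8 + 2*1*(-5 - 3))² = (8 + 2*1*(-8))² = (8 - 16)² = (-8)² = 64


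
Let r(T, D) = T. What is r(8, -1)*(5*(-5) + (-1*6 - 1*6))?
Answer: -296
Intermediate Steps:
r(8, -1)*(5*(-5) + (-1*6 - 1*6)) = 8*(5*(-5) + (-1*6 - 1*6)) = 8*(-25 + (-6 - 6)) = 8*(-25 - 12) = 8*(-37) = -296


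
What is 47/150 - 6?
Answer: -853/150 ≈ -5.6867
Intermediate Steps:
47/150 - 6 = -853/150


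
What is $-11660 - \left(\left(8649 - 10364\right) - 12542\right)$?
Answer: $2597$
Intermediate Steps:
$-11660 - \left(\left(8649 - 10364\right) - 12542\right) = -11660 - \left(-1715 - 12542\right) = -11660 - -14257 = -11660 + 14257 = 2597$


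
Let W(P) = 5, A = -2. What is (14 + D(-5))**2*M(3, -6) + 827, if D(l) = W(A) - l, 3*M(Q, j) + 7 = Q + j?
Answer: -1093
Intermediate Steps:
M(Q, j) = -7/3 + Q/3 + j/3 (M(Q, j) = -7/3 + (Q + j)/3 = -7/3 + (Q/3 + j/3) = -7/3 + Q/3 + j/3)
D(l) = 5 - l
(14 + D(-5))**2*M(3, -6) + 827 = (14 + (5 - 1*(-5)))**2*(-7/3 + (1/3)*3 + (1/3)*(-6)) + 827 = (14 + (5 + 5))**2*(-7/3 + 1 - 2) + 827 = (14 + 10)**2*(-10/3) + 827 = 24**2*(-10/3) + 827 = 576*(-10/3) + 827 = -1920 + 827 = -1093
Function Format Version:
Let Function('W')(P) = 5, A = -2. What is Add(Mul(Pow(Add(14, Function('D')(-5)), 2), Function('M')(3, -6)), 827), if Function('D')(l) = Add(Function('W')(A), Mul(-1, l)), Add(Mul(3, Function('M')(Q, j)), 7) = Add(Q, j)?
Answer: -1093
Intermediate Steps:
Function('M')(Q, j) = Add(Rational(-7, 3), Mul(Rational(1, 3), Q), Mul(Rational(1, 3), j)) (Function('M')(Q, j) = Add(Rational(-7, 3), Mul(Rational(1, 3), Add(Q, j))) = Add(Rational(-7, 3), Add(Mul(Rational(1, 3), Q), Mul(Rational(1, 3), j))) = Add(Rational(-7, 3), Mul(Rational(1, 3), Q), Mul(Rational(1, 3), j)))
Function('D')(l) = Add(5, Mul(-1, l))
Add(Mul(Pow(Add(14, Function('D')(-5)), 2), Function('M')(3, -6)), 827) = Add(Mul(Pow(Add(14, Add(5, Mul(-1, -5))), 2), Add(Rational(-7, 3), Mul(Rational(1, 3), 3), Mul(Rational(1, 3), -6))), 827) = Add(Mul(Pow(Add(14, Add(5, 5)), 2), Add(Rational(-7, 3), 1, -2)), 827) = Add(Mul(Pow(Add(14, 10), 2), Rational(-10, 3)), 827) = Add(Mul(Pow(24, 2), Rational(-10, 3)), 827) = Add(Mul(576, Rational(-10, 3)), 827) = Add(-1920, 827) = -1093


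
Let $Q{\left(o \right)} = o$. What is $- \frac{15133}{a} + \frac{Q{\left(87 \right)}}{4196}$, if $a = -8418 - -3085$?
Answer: $\frac{63962039}{22377268} \approx 2.8583$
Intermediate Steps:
$a = -5333$ ($a = -8418 + 3085 = -5333$)
$- \frac{15133}{a} + \frac{Q{\left(87 \right)}}{4196} = - \frac{15133}{-5333} + \frac{87}{4196} = \left(-15133\right) \left(- \frac{1}{5333}\right) + 87 \cdot \frac{1}{4196} = \frac{15133}{5333} + \frac{87}{4196} = \frac{63962039}{22377268}$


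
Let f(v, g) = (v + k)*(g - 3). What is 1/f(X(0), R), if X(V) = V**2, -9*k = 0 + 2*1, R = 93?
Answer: -1/20 ≈ -0.050000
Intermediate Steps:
k = -2/9 (k = -(0 + 2*1)/9 = -(0 + 2)/9 = -1/9*2 = -2/9 ≈ -0.22222)
f(v, g) = (-3 + g)*(-2/9 + v) (f(v, g) = (v - 2/9)*(g - 3) = (-2/9 + v)*(-3 + g) = (-3 + g)*(-2/9 + v))
1/f(X(0), R) = 1/(2/3 - 3*0**2 - 2/9*93 + 93*0**2) = 1/(2/3 - 3*0 - 62/3 + 93*0) = 1/(2/3 + 0 - 62/3 + 0) = 1/(-20) = -1/20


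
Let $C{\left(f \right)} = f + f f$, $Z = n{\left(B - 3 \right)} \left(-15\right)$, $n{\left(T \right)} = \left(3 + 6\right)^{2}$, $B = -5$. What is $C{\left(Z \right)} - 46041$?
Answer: $1428969$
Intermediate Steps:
$n{\left(T \right)} = 81$ ($n{\left(T \right)} = 9^{2} = 81$)
$Z = -1215$ ($Z = 81 \left(-15\right) = -1215$)
$C{\left(f \right)} = f + f^{2}$
$C{\left(Z \right)} - 46041 = - 1215 \left(1 - 1215\right) - 46041 = \left(-1215\right) \left(-1214\right) - 46041 = 1475010 - 46041 = 1428969$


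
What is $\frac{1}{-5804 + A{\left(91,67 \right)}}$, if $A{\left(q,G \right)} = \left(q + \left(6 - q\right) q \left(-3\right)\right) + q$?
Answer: $\frac{1}{17583} \approx 5.6873 \cdot 10^{-5}$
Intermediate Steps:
$A{\left(q,G \right)} = 2 q - 3 q \left(6 - q\right)$ ($A{\left(q,G \right)} = \left(q + q \left(6 - q\right) \left(-3\right)\right) + q = \left(q - 3 q \left(6 - q\right)\right) + q = 2 q - 3 q \left(6 - q\right)$)
$\frac{1}{-5804 + A{\left(91,67 \right)}} = \frac{1}{-5804 + 91 \left(-16 + 3 \cdot 91\right)} = \frac{1}{-5804 + 91 \left(-16 + 273\right)} = \frac{1}{-5804 + 91 \cdot 257} = \frac{1}{-5804 + 23387} = \frac{1}{17583}$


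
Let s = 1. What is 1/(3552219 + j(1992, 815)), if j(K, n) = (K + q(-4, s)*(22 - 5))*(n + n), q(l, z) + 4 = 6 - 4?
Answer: 1/6743759 ≈ 1.4829e-7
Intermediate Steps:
q(l, z) = -2 (q(l, z) = -4 + (6 - 4) = -4 + 2 = -2)
j(K, n) = 2*n*(-34 + K) (j(K, n) = (K - 2*(22 - 5))*(n + n) = (K - 2*17)*(2*n) = (K - 34)*(2*n) = (-34 + K)*(2*n) = 2*n*(-34 + K))
1/(3552219 + j(1992, 815)) = 1/(3552219 + 2*815*(-34 + 1992)) = 1/(3552219 + 2*815*1958) = 1/(3552219 + 3191540) = 1/6743759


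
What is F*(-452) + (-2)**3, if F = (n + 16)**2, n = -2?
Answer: -88600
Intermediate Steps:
F = 196 (F = (-2 + 16)**2 = 14**2 = 196)
F*(-452) + (-2)**3 = 196*(-452) + (-2)**3 = -88592 - 8 = -88600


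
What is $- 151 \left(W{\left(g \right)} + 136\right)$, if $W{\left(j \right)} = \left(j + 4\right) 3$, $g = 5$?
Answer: $-24613$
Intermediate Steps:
$W{\left(j \right)} = 12 + 3 j$ ($W{\left(j \right)} = \left(4 + j\right) 3 = 12 + 3 j$)
$- 151 \left(W{\left(g \right)} + 136\right) = - 151 \left(\left(12 + 3 \cdot 5\right) + 136\right) = - 151 \left(\left(12 + 15\right) + 136\right) = - 151 \left(27 + 136\right) = \left(-151\right) 163 = -24613$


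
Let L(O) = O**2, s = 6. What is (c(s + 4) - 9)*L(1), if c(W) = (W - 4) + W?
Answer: 7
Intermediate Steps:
c(W) = -4 + 2*W (c(W) = (-4 + W) + W = -4 + 2*W)
(c(s + 4) - 9)*L(1) = ((-4 + 2*(6 + 4)) - 9)*1**2 = ((-4 + 2*10) - 9)*1 = ((-4 + 20) - 9)*1 = (16 - 9)*1 = 7*1 = 7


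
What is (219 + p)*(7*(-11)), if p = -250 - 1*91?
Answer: 9394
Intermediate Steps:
p = -341 (p = -250 - 91 = -341)
(219 + p)*(7*(-11)) = (219 - 341)*(7*(-11)) = -122*(-77) = 9394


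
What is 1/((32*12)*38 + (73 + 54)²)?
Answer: 1/30721 ≈ 3.2551e-5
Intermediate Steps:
1/((32*12)*38 + (73 + 54)²) = 1/(384*38 + 127²) = 1/(14592 + 16129) = 1/30721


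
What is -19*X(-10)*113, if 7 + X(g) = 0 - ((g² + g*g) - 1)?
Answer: 442282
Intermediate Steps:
X(g) = -6 - 2*g² (X(g) = -7 + (0 - ((g² + g*g) - 1)) = -7 + (0 - ((g² + g²) - 1)) = -7 + (0 - (2*g² - 1)) = -7 + (0 - (-1 + 2*g²)) = -7 + (0 + (1 - 2*g²)) = -7 + (1 - 2*g²) = -6 - 2*g²)
-19*X(-10)*113 = -19*(-6 - 2*(-10)²)*113 = -19*(-6 - 2*100)*113 = -19*(-6 - 200)*113 = -19*(-206)*113 = 3914*113 = 442282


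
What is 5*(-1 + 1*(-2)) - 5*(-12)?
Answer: 45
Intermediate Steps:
5*(-1 + 1*(-2)) - 5*(-12) = 5*(-1 - 2) + 60 = 5*(-3) + 60 = -15 + 60 = 45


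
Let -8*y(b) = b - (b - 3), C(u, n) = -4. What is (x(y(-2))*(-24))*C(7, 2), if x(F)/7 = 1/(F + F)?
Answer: -896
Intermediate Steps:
y(b) = -3/8 (y(b) = -(b - (b - 3))/8 = -(b - (-3 + b))/8 = -(b + (3 - b))/8 = -1/8*3 = -3/8)
x(F) = 7/(2*F) (x(F) = 7/(F + F) = 7/((2*F)) = 7*(1/(2*F)) = 7/(2*F))
(x(y(-2))*(-24))*C(7, 2) = ((7/(2*(-3/8)))*(-24))*(-4) = (((7/2)*(-8/3))*(-24))*(-4) = -28/3*(-24)*(-4) = 224*(-4) = -896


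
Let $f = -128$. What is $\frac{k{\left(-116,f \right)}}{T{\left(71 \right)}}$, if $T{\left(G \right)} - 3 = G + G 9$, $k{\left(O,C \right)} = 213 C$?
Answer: $- \frac{27264}{713} \approx -38.238$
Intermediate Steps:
$T{\left(G \right)} = 3 + 10 G$ ($T{\left(G \right)} = 3 + \left(G + G 9\right) = 3 + \left(G + 9 G\right) = 3 + 10 G$)
$\frac{k{\left(-116,f \right)}}{T{\left(71 \right)}} = \frac{213 \left(-128\right)}{3 + 10 \cdot 71} = - \frac{27264}{3 + 710} = - \frac{27264}{713}$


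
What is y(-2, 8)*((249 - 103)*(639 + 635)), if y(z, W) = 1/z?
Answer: -93002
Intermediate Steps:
y(-2, 8)*((249 - 103)*(639 + 635)) = ((249 - 103)*(639 + 635))/(-2) = -73*1274 = -½*186004 = -93002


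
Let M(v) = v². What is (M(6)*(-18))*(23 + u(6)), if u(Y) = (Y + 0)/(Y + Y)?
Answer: -15228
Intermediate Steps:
u(Y) = ½ (u(Y) = Y/((2*Y)) = Y*(1/(2*Y)) = ½)
(M(6)*(-18))*(23 + u(6)) = (6²*(-18))*(23 + ½) = (36*(-18))*(47/2) = -648*47/2 = -15228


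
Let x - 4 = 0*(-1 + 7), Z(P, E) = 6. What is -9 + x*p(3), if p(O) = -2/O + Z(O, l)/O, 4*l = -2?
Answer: -11/3 ≈ -3.6667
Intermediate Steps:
l = -½ (l = (¼)*(-2) = -½ ≈ -0.50000)
p(O) = 4/O (p(O) = -2/O + 6/O = 4/O)
x = 4 (x = 4 + 0*(-1 + 7) = 4 + 0*6 = 4 + 0 = 4)
-9 + x*p(3) = -9 + 4*(4/3) = -9 + 16/3 = -11/3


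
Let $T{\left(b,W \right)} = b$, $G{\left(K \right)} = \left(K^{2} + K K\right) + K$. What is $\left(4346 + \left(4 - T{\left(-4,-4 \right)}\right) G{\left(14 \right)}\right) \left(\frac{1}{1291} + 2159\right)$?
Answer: $\frac{21166528380}{1291} \approx 1.6395 \cdot 10^{7}$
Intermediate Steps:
$G{\left(K \right)} = K + 2 K^{2}$ ($G{\left(K \right)} = \left(K^{2} + K^{2}\right) + K = 2 K^{2} + K = K + 2 K^{2}$)
$\left(4346 + \left(4 - T{\left(-4,-4 \right)}\right) G{\left(14 \right)}\right) \left(\frac{1}{1291} + 2159\right) = \left(4346 + \left(4 - -4\right) 14 \left(1 + 2 \cdot 14\right)\right) \left(\frac{1}{1291} + 2159\right) = \left(4346 + \left(4 + 4\right) 14 \left(1 + 28\right)\right) \left(\frac{1}{1291} + 2159\right) = \left(4346 + 8 \cdot 14 \cdot 29\right) \frac{2787270}{1291} = \left(4346 + 8 \cdot 406\right) \frac{2787270}{1291} = \left(4346 + 3248\right) \frac{2787270}{1291} = 7594 \cdot \frac{2787270}{1291} = \frac{21166528380}{1291}$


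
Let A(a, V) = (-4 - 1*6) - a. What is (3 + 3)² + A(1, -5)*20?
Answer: -184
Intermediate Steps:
A(a, V) = -10 - a (A(a, V) = (-4 - 6) - a = -10 - a)
(3 + 3)² + A(1, -5)*20 = (3 + 3)² + (-10 - 1*1)*20 = 6² + (-10 - 1)*20 = 36 - 11*20 = 36 - 220 = -184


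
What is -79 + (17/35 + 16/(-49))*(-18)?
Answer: -20057/245 ≈ -81.865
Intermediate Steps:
-79 + (17/35 + 16/(-49))*(-18) = -79 + (17*(1/35) + 16*(-1/49))*(-18) = -79 + (17/35 - 16/49)*(-18) = -79 + (39/245)*(-18) = -79 - 702/245 = -20057/245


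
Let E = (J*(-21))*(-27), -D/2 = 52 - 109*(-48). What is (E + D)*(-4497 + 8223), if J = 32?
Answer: 28228176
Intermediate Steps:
D = -10568 (D = -2*(52 - 109*(-48)) = -2*(52 + 5232) = -2*5284 = -10568)
E = 18144 (E = (32*(-21))*(-27) = -672*(-27) = 18144)
(E + D)*(-4497 + 8223) = (18144 - 10568)*(-4497 + 8223) = 7576*3726 = 28228176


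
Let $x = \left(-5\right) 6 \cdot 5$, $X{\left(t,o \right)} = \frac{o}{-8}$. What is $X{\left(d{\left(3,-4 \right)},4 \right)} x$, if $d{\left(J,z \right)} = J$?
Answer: $75$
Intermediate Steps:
$X{\left(t,o \right)} = - \frac{o}{8}$ ($X{\left(t,o \right)} = o \left(- \frac{1}{8}\right) = - \frac{o}{8}$)
$x = -150$ ($x = \left(-30\right) 5 = -150$)
$X{\left(d{\left(3,-4 \right)},4 \right)} x = \left(- \frac{1}{8}\right) 4 \left(-150\right) = \left(- \frac{1}{2}\right) \left(-150\right) = 75$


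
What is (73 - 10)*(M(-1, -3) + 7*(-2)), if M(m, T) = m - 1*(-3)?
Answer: -756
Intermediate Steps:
M(m, T) = 3 + m (M(m, T) = m + 3 = 3 + m)
(73 - 10)*(M(-1, -3) + 7*(-2)) = (73 - 10)*((3 - 1) + 7*(-2)) = 63*(2 - 14) = 63*(-12) = -756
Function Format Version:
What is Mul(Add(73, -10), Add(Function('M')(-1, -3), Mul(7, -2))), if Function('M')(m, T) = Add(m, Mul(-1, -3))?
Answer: -756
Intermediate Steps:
Function('M')(m, T) = Add(3, m) (Function('M')(m, T) = Add(m, 3) = Add(3, m))
Mul(Add(73, -10), Add(Function('M')(-1, -3), Mul(7, -2))) = Mul(Add(73, -10), Add(Add(3, -1), Mul(7, -2))) = Mul(63, Add(2, -14)) = Mul(63, -12) = -756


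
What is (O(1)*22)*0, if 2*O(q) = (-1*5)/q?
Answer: 0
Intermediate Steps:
O(q) = -5/(2*q) (O(q) = ((-1*5)/q)/2 = (-5/q)/2 = -5/(2*q))
(O(1)*22)*0 = (-5/2/1*22)*0 = (-5/2*1*22)*0 = -5/2*22*0 = -55*0 = 0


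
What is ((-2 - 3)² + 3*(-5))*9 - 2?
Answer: 88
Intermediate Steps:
((-2 - 3)² + 3*(-5))*9 - 2 = ((-5)² - 15)*9 - 2 = (25 - 15)*9 - 2 = 10*9 - 2 = 90 - 2 = 88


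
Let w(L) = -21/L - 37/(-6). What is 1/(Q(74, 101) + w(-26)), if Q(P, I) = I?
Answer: 39/4211 ≈ 0.0092615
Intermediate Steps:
w(L) = 37/6 - 21/L (w(L) = -21/L - 37*(-⅙) = -21/L + 37/6 = 37/6 - 21/L)
1/(Q(74, 101) + w(-26)) = 1/(101 + (37/6 - 21/(-26))) = 1/(101 + (37/6 - 21*(-1/26))) = 1/(101 + (37/6 + 21/26)) = 1/(101 + 272/39) = 1/(4211/39) = 39/4211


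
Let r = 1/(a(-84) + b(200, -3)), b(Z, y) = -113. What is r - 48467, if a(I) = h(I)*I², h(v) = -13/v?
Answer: -47449192/979 ≈ -48467.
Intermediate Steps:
a(I) = -13*I (a(I) = (-13/I)*I² = -13*I)
r = 1/979 (r = 1/(-13*(-84) - 113) = 1/(1092 - 113) = 1/979 ≈ 0.0010215)
r - 48467 = 1/979 - 48467 = -47449192/979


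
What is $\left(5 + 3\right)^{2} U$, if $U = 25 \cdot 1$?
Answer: $1600$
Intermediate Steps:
$U = 25$
$\left(5 + 3\right)^{2} U = \left(5 + 3\right)^{2} \cdot 25 = 8^{2} \cdot 25 = 64 \cdot 25 = 1600$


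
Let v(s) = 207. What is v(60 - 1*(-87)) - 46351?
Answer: -46144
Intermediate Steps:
v(60 - 1*(-87)) - 46351 = 207 - 46351 = -46144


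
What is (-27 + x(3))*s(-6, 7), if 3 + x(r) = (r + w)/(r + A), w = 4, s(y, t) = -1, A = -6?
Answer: 97/3 ≈ 32.333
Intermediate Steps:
x(r) = -3 + (4 + r)/(-6 + r) (x(r) = -3 + (r + 4)/(r - 6) = -3 + (4 + r)/(-6 + r))
(-27 + x(3))*s(-6, 7) = (-27 + 2*(11 - 1*3)/(-6 + 3))*(-1) = (-27 + 2*(11 - 3)/(-3))*(-1) = (-27 + 2*(-⅓)*8)*(-1) = (-27 - 16/3)*(-1) = -97/3*(-1) = 97/3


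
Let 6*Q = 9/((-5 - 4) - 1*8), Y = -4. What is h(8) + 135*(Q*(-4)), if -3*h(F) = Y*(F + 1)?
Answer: 1014/17 ≈ 59.647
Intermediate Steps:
Q = -3/34 (Q = (9/((-5 - 4) - 1*8))/6 = (9/(-9 - 8))/6 = (9/(-17))/6 = (9*(-1/17))/6 = (⅙)*(-9/17) = -3/34 ≈ -0.088235)
h(F) = 4/3 + 4*F/3 (h(F) = -(-4)*(F + 1)/3 = -(-4)*(1 + F)/3 = -(-4 - 4*F)/3 = 4/3 + 4*F/3)
h(8) + 135*(Q*(-4)) = (4/3 + (4/3)*8) + 135*(-3/34*(-4)) = (4/3 + 32/3) + 135*(6/17) = 12 + 810/17 = 1014/17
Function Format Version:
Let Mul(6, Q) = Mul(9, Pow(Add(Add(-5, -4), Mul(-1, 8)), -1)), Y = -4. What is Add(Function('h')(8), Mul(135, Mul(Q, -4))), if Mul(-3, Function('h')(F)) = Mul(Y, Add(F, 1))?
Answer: Rational(1014, 17) ≈ 59.647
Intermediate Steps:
Q = Rational(-3, 34) (Q = Mul(Rational(1, 6), Mul(9, Pow(Add(Add(-5, -4), Mul(-1, 8)), -1))) = Mul(Rational(1, 6), Mul(9, Pow(Add(-9, -8), -1))) = Mul(Rational(1, 6), Mul(9, Pow(-17, -1))) = Mul(Rational(1, 6), Mul(9, Rational(-1, 17))) = Mul(Rational(1, 6), Rational(-9, 17)) = Rational(-3, 34) ≈ -0.088235)
Function('h')(F) = Add(Rational(4, 3), Mul(Rational(4, 3), F)) (Function('h')(F) = Mul(Rational(-1, 3), Mul(-4, Add(F, 1))) = Mul(Rational(-1, 3), Mul(-4, Add(1, F))) = Mul(Rational(-1, 3), Add(-4, Mul(-4, F))) = Add(Rational(4, 3), Mul(Rational(4, 3), F)))
Add(Function('h')(8), Mul(135, Mul(Q, -4))) = Add(Add(Rational(4, 3), Mul(Rational(4, 3), 8)), Mul(135, Mul(Rational(-3, 34), -4))) = Add(Add(Rational(4, 3), Rational(32, 3)), Mul(135, Rational(6, 17))) = Add(12, Rational(810, 17)) = Rational(1014, 17)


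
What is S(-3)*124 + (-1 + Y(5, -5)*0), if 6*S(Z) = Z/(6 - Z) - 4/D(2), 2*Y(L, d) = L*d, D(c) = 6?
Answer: -65/3 ≈ -21.667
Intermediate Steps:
Y(L, d) = L*d/2 (Y(L, d) = (L*d)/2 = L*d/2)
S(Z) = -1/9 + Z/(6*(6 - Z)) (S(Z) = (Z/(6 - Z) - 4/6)/6 = (Z/(6 - Z) - 4*1/6)/6 = (Z/(6 - Z) - 2/3)/6 = (-2/3 + Z/(6 - Z))/6 = -1/9 + Z/(6*(6 - Z)))
S(-3)*124 + (-1 + Y(5, -5)*0) = ((12 - 5*(-3))/(18*(-6 - 3)))*124 + (-1 + ((1/2)*5*(-5))*0) = ((1/18)*(12 + 15)/(-9))*124 + (-1 - 25/2*0) = ((1/18)*(-1/9)*27)*124 + (-1 + 0) = -1/6*124 - 1 = -62/3 - 1 = -65/3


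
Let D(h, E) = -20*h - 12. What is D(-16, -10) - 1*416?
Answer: -108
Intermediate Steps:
D(h, E) = -12 - 20*h
D(-16, -10) - 1*416 = (-12 - 20*(-16)) - 1*416 = (-12 + 320) - 416 = 308 - 416 = -108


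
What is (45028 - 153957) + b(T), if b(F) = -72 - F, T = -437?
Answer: -108564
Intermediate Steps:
(45028 - 153957) + b(T) = (45028 - 153957) + (-72 - 1*(-437)) = -108929 + (-72 + 437) = -108929 + 365 = -108564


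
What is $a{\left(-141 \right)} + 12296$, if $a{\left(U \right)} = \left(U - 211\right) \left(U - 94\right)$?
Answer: $95016$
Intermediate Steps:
$a{\left(U \right)} = \left(-211 + U\right) \left(-94 + U\right)$
$a{\left(-141 \right)} + 12296 = \left(19834 + \left(-141\right)^{2} - -43005\right) + 12296 = \left(19834 + 19881 + 43005\right) + 12296 = 82720 + 12296 = 95016$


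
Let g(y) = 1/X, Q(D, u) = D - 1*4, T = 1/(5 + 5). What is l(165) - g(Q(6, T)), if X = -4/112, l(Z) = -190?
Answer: -162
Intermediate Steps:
T = 1/10 ≈ 0.10000
X = -1/28 (X = -4*1/112 = -1/28 ≈ -0.035714)
Q(D, u) = -4 + D (Q(D, u) = D - 4 = -4 + D)
g(y) = -28 (g(y) = 1/(-1/28) = -28)
l(165) - g(Q(6, T)) = -190 - 1*(-28) = -190 + 28 = -162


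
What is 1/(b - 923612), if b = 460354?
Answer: -1/463258 ≈ -2.1586e-6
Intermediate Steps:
1/(b - 923612) = 1/(460354 - 923612) = 1/(-463258) = -1/463258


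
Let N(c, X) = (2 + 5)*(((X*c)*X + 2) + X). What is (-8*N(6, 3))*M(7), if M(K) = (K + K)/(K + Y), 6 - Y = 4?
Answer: -46256/9 ≈ -5139.6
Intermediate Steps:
Y = 2 (Y = 6 - 1*4 = 6 - 4 = 2)
M(K) = 2*K/(2 + K) (M(K) = (K + K)/(K + 2) = (2*K)/(2 + K) = 2*K/(2 + K))
N(c, X) = 14 + 7*X + 7*c*X² (N(c, X) = 7*((c*X² + 2) + X) = 7*((2 + c*X²) + X) = 7*(2 + X + c*X²) = 14 + 7*X + 7*c*X²)
(-8*N(6, 3))*M(7) = (-8*(14 + 7*3 + 7*6*3²))*(2*7/(2 + 7)) = (-8*(14 + 21 + 7*6*9))*(2*7/9) = (-8*(14 + 21 + 378))*(2*7*(⅑)) = -8*413*(14/9) = -3304*14/9 = -46256/9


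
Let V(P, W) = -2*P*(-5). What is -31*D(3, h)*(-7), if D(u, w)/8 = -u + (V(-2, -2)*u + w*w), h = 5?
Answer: -65968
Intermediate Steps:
V(P, W) = 10*P
D(u, w) = -168*u + 8*w² (D(u, w) = 8*(-u + ((10*(-2))*u + w*w)) = 8*(-u + (-20*u + w²)) = 8*(-u + (w² - 20*u)) = 8*(w² - 21*u) = -168*u + 8*w²)
-31*D(3, h)*(-7) = -31*(-168*3 + 8*5²)*(-7) = -31*(-504 + 8*25)*(-7) = -31*(-504 + 200)*(-7) = -31*(-304)*(-7) = 9424*(-7) = -65968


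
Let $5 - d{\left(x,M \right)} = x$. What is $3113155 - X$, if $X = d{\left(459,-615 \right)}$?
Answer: $3113609$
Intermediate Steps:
$d{\left(x,M \right)} = 5 - x$
$X = -454$ ($X = 5 - 459 = -454$)
$3113155 - X = 3113155 - -454 = 3113155 + 454 = 3113609$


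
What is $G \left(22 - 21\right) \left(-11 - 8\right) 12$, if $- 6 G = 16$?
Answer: $608$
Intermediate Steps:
$G = - \frac{8}{3}$ ($G = \left(- \frac{1}{6}\right) 16 = - \frac{8}{3} \approx -2.6667$)
$G \left(22 - 21\right) \left(-11 - 8\right) 12 = - \frac{8 \left(22 - 21\right) \left(-11 - 8\right)}{3} \cdot 12 = - \frac{8 \cdot 1 \left(-19\right)}{3} \cdot 12 = \left(- \frac{8}{3}\right) \left(-19\right) 12 = \frac{152}{3} \cdot 12 = 608$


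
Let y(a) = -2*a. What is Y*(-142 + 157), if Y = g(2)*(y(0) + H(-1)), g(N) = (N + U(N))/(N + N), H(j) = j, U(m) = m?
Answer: -15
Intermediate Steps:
g(N) = 1 (g(N) = (N + N)/(N + N) = (2*N)/((2*N)) = (2*N)*(1/(2*N)) = 1)
Y = -1 (Y = 1*(-2*0 - 1) = 1*(0 - 1) = 1*(-1) = -1)
Y*(-142 + 157) = -(-142 + 157) = -1*15 = -15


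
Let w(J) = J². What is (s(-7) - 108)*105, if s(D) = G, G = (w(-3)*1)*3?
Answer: -8505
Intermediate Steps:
G = 27 (G = ((-3)²*1)*3 = (9*1)*3 = 9*3 = 27)
s(D) = 27
(s(-7) - 108)*105 = (27 - 108)*105 = -81*105 = -8505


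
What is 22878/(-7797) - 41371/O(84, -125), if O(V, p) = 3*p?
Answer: 104663479/974625 ≈ 107.39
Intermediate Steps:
22878/(-7797) - 41371/O(84, -125) = 22878/(-7797) - 41371/(3*(-125)) = 22878*(-1/7797) - 41371/(-375) = -7626/2599 - 41371*(-1/375) = -7626/2599 + 41371/375 = 104663479/974625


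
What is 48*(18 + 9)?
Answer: 1296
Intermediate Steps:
48*(18 + 9) = 48*27 = 1296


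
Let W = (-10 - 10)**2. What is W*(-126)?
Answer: -50400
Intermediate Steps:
W = 400 (W = (-20)**2 = 400)
W*(-126) = 400*(-126) = -50400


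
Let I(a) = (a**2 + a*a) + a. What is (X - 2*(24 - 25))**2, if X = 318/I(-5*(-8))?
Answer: 1283689/291600 ≈ 4.4022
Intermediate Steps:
I(a) = a + 2*a**2 (I(a) = (a**2 + a**2) + a = 2*a**2 + a = a + 2*a**2)
X = 53/540 (X = 318/(((-5*(-8))*(1 + 2*(-5*(-8))))) = 318/((40*(1 + 2*40))) = 318/((40*(1 + 80))) = 318/((40*81)) = 318/3240 = 318*(1/3240) = 53/540 ≈ 0.098148)
(X - 2*(24 - 25))**2 = (53/540 - 2*(24 - 25))**2 = (53/540 - 2*(-1))**2 = (53/540 + 2)**2 = (1133/540)**2 = 1283689/291600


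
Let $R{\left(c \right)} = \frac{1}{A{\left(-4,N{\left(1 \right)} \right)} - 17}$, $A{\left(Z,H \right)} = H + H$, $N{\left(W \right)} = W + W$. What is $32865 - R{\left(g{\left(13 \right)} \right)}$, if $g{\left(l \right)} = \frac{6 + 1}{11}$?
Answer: $\frac{427246}{13} \approx 32865.0$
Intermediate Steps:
$N{\left(W \right)} = 2 W$
$A{\left(Z,H \right)} = 2 H$
$g{\left(l \right)} = \frac{7}{11}$ ($g{\left(l \right)} = 7 \cdot \frac{1}{11} = \frac{7}{11}$)
$R{\left(c \right)} = - \frac{1}{13}$ ($R{\left(c \right)} = \frac{1}{2 \cdot 2 \cdot 1 - 17} = \frac{1}{2 \cdot 2 - 17} = \frac{1}{4 - 17} = \frac{1}{-13} = - \frac{1}{13}$)
$32865 - R{\left(g{\left(13 \right)} \right)} = 32865 - - \frac{1}{13} = 32865 + \frac{1}{13} = \frac{427246}{13}$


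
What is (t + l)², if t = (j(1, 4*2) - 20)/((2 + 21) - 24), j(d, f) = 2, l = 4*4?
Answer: 1156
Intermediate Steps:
l = 16
t = 18 (t = (2 - 20)/((2 + 21) - 24) = -18/(23 - 24) = -18/(-1) = -18*(-1) = 18)
(t + l)² = (18 + 16)² = 34² = 1156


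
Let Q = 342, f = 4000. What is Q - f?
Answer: -3658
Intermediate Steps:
Q - f = 342 - 1*4000 = 342 - 4000 = -3658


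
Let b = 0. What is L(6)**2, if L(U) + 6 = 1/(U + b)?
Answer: 1225/36 ≈ 34.028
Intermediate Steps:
L(U) = -6 + 1/U (L(U) = -6 + 1/(U + 0) = -6 + 1/U)
L(6)**2 = (-6 + 1/6)**2 = (-35/6)**2 = 1225/36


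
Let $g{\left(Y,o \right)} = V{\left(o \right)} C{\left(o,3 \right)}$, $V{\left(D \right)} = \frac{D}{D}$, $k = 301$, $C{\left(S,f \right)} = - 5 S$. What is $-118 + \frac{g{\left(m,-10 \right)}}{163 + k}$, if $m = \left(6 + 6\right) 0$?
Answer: $- \frac{27351}{232} \approx -117.89$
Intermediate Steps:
$V{\left(D \right)} = 1$
$m = 0$ ($m = 12 \cdot 0 = 0$)
$g{\left(Y,o \right)} = - 5 o$ ($g{\left(Y,o \right)} = 1 \left(- 5 o\right) = - 5 o$)
$-118 + \frac{g{\left(m,-10 \right)}}{163 + k} = -118 + \frac{\left(-5\right) \left(-10\right)}{163 + 301} = -118 + \frac{1}{464} \cdot 50 = -118 + \frac{25}{232} = - \frac{27351}{232}$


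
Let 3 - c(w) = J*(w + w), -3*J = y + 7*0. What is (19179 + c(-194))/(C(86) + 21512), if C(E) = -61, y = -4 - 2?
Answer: 19958/21451 ≈ 0.93040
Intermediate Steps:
y = -6
J = 2 (J = -(-6 + 7*0)/3 = -(-6 + 0)/3 = -1/3*(-6) = 2)
c(w) = 3 - 4*w (c(w) = 3 - 2*(w + w) = 3 - 2*2*w = 3 - 4*w)
(19179 + c(-194))/(C(86) + 21512) = (19179 + (3 - 4*(-194)))/(-61 + 21512) = (19179 + (3 + 776))/21451 = (19179 + 779)*(1/21451) = 19958*(1/21451) = 19958/21451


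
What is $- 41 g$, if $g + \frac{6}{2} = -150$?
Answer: $6273$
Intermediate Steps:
$g = -153$ ($g = -3 - 150 = -153$)
$- 41 g = \left(-41\right) \left(-153\right) = 6273$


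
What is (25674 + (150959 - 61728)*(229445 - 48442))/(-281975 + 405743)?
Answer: 16151104367/123768 ≈ 1.3050e+5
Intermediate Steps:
(25674 + (150959 - 61728)*(229445 - 48442))/(-281975 + 405743) = (25674 + 89231*181003)/123768 = (25674 + 16151078693)*(1/123768) = 16151104367*(1/123768) = 16151104367/123768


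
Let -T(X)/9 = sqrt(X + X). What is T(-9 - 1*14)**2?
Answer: -3726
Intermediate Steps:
T(X) = -9*sqrt(2)*sqrt(X) (T(X) = -9*sqrt(X + X) = -9*sqrt(2)*sqrt(X))
T(-9 - 1*14)**2 = (-9*sqrt(2)*sqrt(-9 - 1*14))**2 = (-9*sqrt(2)*sqrt(-9 - 14))**2 = (-9*sqrt(2)*sqrt(-23))**2 = (-9*sqrt(2)*I*sqrt(23))**2 = (-9*I*sqrt(46))**2 = -3726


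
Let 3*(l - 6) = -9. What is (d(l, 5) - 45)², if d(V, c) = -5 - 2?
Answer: 2704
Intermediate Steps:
l = 3 (l = 6 + (⅓)*(-9) = 6 - 3 = 3)
d(V, c) = -7
(d(l, 5) - 45)² = (-7 - 45)² = (-52)² = 2704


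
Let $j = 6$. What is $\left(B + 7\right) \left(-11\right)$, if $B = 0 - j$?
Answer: $-11$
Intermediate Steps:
$B = -6$ ($B = 0 - 6 = -6$)
$\left(B + 7\right) \left(-11\right) = \left(-6 + 7\right) \left(-11\right) = 1 \left(-11\right) = -11$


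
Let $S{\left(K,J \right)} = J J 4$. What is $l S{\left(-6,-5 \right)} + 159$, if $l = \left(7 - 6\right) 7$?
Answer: $859$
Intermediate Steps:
$l = 7$ ($l = 1 \cdot 7 = 7$)
$S{\left(K,J \right)} = 4 J^{2}$ ($S{\left(K,J \right)} = J^{2} \cdot 4 = 4 J^{2}$)
$l S{\left(-6,-5 \right)} + 159 = 7 \cdot 4 \left(-5\right)^{2} + 159 = 7 \cdot 4 \cdot 25 + 159 = 7 \cdot 100 + 159 = 700 + 159 = 859$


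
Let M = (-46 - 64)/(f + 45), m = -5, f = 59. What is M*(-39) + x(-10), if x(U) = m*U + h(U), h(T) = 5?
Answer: 385/4 ≈ 96.250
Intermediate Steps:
x(U) = 5 - 5*U (x(U) = -5*U + 5 = 5 - 5*U)
M = -55/52 (M = (-46 - 64)/(59 + 45) = -110/104 = -110*1/104 = -55/52 ≈ -1.0577)
M*(-39) + x(-10) = -55/52*(-39) + (5 - 5*(-10)) = 165/4 + (5 + 50) = 165/4 + 55 = 385/4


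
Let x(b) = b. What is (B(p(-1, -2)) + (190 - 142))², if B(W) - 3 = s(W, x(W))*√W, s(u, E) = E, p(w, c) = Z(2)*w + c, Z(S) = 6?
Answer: 2089 - 1632*I*√2 ≈ 2089.0 - 2308.0*I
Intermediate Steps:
p(w, c) = c + 6*w (p(w, c) = 6*w + c = c + 6*w)
B(W) = 3 + W^(3/2) (B(W) = 3 + W*√W = 3 + W^(3/2))
(B(p(-1, -2)) + (190 - 142))² = ((3 + (-2 + 6*(-1))^(3/2)) + (190 - 142))² = ((3 + (-2 - 6)^(3/2)) + 48)² = ((3 + (-8)^(3/2)) + 48)² = ((3 - 16*I*√2) + 48)² = (51 - 16*I*√2)²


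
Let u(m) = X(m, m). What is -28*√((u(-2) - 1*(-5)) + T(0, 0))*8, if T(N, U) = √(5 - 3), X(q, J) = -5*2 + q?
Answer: -224*I*√(7 - √2) ≈ -529.41*I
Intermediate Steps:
X(q, J) = -10 + q
u(m) = -10 + m
T(N, U) = √2
-28*√((u(-2) - 1*(-5)) + T(0, 0))*8 = -28*√(((-10 - 2) - 1*(-5)) + √2)*8 = -28*√((-12 + 5) + √2)*8 = -28*√(-7 + √2)*8 = -224*√(-7 + √2)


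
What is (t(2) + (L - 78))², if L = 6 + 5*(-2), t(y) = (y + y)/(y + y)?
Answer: 6561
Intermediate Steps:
t(y) = 1 (t(y) = (2*y)/((2*y)) = (2*y)*(1/(2*y)) = 1)
L = -4 (L = 6 - 10 = -4)
(t(2) + (L - 78))² = (1 + (-4 - 78))² = (1 - 82)² = (-81)² = 6561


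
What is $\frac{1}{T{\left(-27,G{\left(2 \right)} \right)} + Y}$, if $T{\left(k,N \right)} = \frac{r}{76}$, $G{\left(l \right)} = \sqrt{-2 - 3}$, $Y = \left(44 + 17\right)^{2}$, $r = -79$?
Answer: $\frac{76}{282717} \approx 0.00026882$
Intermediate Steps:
$Y = 3721$ ($Y = 61^{2} = 3721$)
$G{\left(l \right)} = i \sqrt{5}$ ($G{\left(l \right)} = \sqrt{-5} = i \sqrt{5}$)
$T{\left(k,N \right)} = - \frac{79}{76}$
$\frac{1}{T{\left(-27,G{\left(2 \right)} \right)} + Y} = \frac{1}{- \frac{79}{76} + 3721} = \frac{1}{\frac{282717}{76}} = \frac{76}{282717}$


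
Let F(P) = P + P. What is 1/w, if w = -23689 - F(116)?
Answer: -1/23921 ≈ -4.1804e-5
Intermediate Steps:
F(P) = 2*P
w = -23921 (w = -23689 - 2*116 = -23689 - 1*232 = -23689 - 232 = -23921)
1/w = 1/(-23921) = -1/23921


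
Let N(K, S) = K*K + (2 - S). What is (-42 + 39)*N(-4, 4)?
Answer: -42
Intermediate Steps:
N(K, S) = 2 + K**2 - S (N(K, S) = K**2 + (2 - S) = 2 + K**2 - S)
(-42 + 39)*N(-4, 4) = (-42 + 39)*(2 + (-4)**2 - 1*4) = -3*(2 + 16 - 4) = -3*14 = -42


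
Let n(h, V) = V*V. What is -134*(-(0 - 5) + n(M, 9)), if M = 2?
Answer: -11524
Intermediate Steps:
n(h, V) = V**2
-134*(-(0 - 5) + n(M, 9)) = -134*(-(0 - 5) + 9**2) = -134*(-1*(-5) + 81) = -134*(5 + 81) = -134*86 = -11524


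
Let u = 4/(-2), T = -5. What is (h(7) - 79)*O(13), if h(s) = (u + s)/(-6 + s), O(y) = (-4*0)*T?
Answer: 0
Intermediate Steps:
u = -2 (u = 4*(-½) = -2)
O(y) = 0 (O(y) = -4*0*(-5) = 0*(-5) = 0)
h(s) = (-2 + s)/(-6 + s)
(h(7) - 79)*O(13) = ((-2 + 7)/(-6 + 7) - 79)*0 = (5/1 - 79)*0 = (1*5 - 79)*0 = (5 - 79)*0 = -74*0 = 0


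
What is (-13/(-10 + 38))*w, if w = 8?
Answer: -26/7 ≈ -3.7143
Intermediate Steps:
(-13/(-10 + 38))*w = -13/(-10 + 38)*8 = -13/28*8 = -26/7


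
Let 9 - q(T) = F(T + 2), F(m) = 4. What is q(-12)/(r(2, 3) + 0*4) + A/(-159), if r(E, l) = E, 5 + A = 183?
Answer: 439/318 ≈ 1.3805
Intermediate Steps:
A = 178 (A = -5 + 183 = 178)
q(T) = 5 (q(T) = 9 - 1*4 = 9 - 4 = 5)
q(-12)/(r(2, 3) + 0*4) + A/(-159) = 5/(2 + 0*4) + 178/(-159) = 5/(2 + 0) + 178*(-1/159) = 5/2 - 178/159 = 439/318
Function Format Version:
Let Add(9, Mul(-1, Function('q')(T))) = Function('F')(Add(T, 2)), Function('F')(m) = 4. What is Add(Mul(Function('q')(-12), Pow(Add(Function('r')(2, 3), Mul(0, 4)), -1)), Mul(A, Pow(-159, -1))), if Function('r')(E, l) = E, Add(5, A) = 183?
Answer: Rational(439, 318) ≈ 1.3805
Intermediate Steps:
A = 178 (A = Add(-5, 183) = 178)
Function('q')(T) = 5 (Function('q')(T) = Add(9, Mul(-1, 4)) = Add(9, -4) = 5)
Add(Mul(Function('q')(-12), Pow(Add(Function('r')(2, 3), Mul(0, 4)), -1)), Mul(A, Pow(-159, -1))) = Add(Mul(5, Pow(Add(2, Mul(0, 4)), -1)), Mul(178, Pow(-159, -1))) = Add(Mul(5, Pow(Add(2, 0), -1)), Mul(178, Rational(-1, 159))) = Add(Mul(5, Pow(2, -1)), Rational(-178, 159)) = Add(Mul(5, Rational(1, 2)), Rational(-178, 159)) = Add(Rational(5, 2), Rational(-178, 159)) = Rational(439, 318)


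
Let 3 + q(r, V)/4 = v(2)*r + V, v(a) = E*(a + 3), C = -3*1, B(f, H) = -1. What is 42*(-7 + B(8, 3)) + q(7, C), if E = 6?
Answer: 480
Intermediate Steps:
C = -3
v(a) = 18 + 6*a (v(a) = 6*(a + 3) = 6*(3 + a) = 18 + 6*a)
q(r, V) = -12 + 4*V + 120*r (q(r, V) = -12 + 4*((18 + 6*2)*r + V) = -12 + 4*((18 + 12)*r + V) = -12 + 4*(30*r + V) = -12 + 4*(V + 30*r) = -12 + (4*V + 120*r) = -12 + 4*V + 120*r)
42*(-7 + B(8, 3)) + q(7, C) = 42*(-7 - 1) + (-12 + 4*(-3) + 120*7) = 42*(-8) + (-12 - 12 + 840) = -336 + 816 = 480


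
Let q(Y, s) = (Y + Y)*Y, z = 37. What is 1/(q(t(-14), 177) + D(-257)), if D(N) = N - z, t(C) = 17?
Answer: 1/284 ≈ 0.0035211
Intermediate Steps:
q(Y, s) = 2*Y² (q(Y, s) = (2*Y)*Y = 2*Y²)
D(N) = -37 + N (D(N) = N - 1*37 = N - 37 = -37 + N)
1/(q(t(-14), 177) + D(-257)) = 1/(2*17² + (-37 - 257)) = 1/(2*289 - 294) = 1/(578 - 294) = 1/284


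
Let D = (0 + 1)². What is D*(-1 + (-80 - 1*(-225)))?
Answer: 144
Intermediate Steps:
D = 1 (D = 1² = 1)
D*(-1 + (-80 - 1*(-225))) = 1*(-1 + (-80 - 1*(-225))) = 1*(-1 + (-80 + 225)) = 1*(-1 + 145) = 1*144 = 144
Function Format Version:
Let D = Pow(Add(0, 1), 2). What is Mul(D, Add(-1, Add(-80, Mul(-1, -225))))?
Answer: 144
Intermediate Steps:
D = 1 (D = Pow(1, 2) = 1)
Mul(D, Add(-1, Add(-80, Mul(-1, -225)))) = Mul(1, Add(-1, Add(-80, Mul(-1, -225)))) = Mul(1, Add(-1, Add(-80, 225))) = Mul(1, Add(-1, 145)) = Mul(1, 144) = 144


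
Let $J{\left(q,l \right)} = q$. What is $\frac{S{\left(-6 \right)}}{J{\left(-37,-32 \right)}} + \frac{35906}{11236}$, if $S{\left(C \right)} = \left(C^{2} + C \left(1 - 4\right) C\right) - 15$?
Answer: $\frac{1153027}{207866} \approx 5.547$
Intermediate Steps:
$S{\left(C \right)} = -15 - 2 C^{2}$ ($S{\left(C \right)} = \left(C^{2} + C \left(-3\right) C\right) - 15 = \left(C^{2} + - 3 C C\right) - 15 = \left(C^{2} - 3 C^{2}\right) - 15 = - 2 C^{2} - 15 = -15 - 2 C^{2}$)
$\frac{S{\left(-6 \right)}}{J{\left(-37,-32 \right)}} + \frac{35906}{11236} = \frac{-15 - 2 \left(-6\right)^{2}}{-37} + \frac{35906}{11236} = \left(-15 - 72\right) \left(- \frac{1}{37}\right) + 35906 \cdot \frac{1}{11236} = \left(-15 - 72\right) \left(- \frac{1}{37}\right) + \frac{17953}{5618} = \left(-87\right) \left(- \frac{1}{37}\right) + \frac{17953}{5618} = \frac{87}{37} + \frac{17953}{5618} = \frac{1153027}{207866}$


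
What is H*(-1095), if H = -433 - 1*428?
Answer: 942795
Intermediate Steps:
H = -861 (H = -433 - 428 = -861)
H*(-1095) = -861*(-1095) = 942795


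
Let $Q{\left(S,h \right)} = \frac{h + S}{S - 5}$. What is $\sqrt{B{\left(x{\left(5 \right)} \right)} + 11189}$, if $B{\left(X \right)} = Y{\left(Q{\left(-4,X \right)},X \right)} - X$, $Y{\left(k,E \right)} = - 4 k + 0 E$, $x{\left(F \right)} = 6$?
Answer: $\frac{\sqrt{100655}}{3} \approx 105.75$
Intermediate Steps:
$Q{\left(S,h \right)} = \frac{S + h}{-5 + S}$
$Y{\left(k,E \right)} = - 4 k$ ($Y{\left(k,E \right)} = - 4 k + 0 = - 4 k$)
$B{\left(X \right)} = - \frac{16}{9} - \frac{5 X}{9}$ ($B{\left(X \right)} = - 4 \frac{-4 + X}{-5 - 4} - X = - 4 \frac{-4 + X}{-9} - X = - 4 \left(- \frac{-4 + X}{9}\right) - X = - 4 \left(\frac{4}{9} - \frac{X}{9}\right) - X = \left(- \frac{16}{9} + \frac{4 X}{9}\right) - X = - \frac{16}{9} - \frac{5 X}{9}$)
$\sqrt{B{\left(x{\left(5 \right)} \right)} + 11189} = \sqrt{\left(- \frac{16}{9} - \frac{10}{3}\right) + 11189} = \sqrt{- \frac{46}{9} + 11189} = \sqrt{\frac{100655}{9}} = \frac{\sqrt{100655}}{3}$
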